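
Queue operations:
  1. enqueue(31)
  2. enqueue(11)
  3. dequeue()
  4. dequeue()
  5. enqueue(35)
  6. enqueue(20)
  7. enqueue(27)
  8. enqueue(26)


enqueue(31) -> [31]
enqueue(11) -> [31, 11]
dequeue()->31, [11]
dequeue()->11, []
enqueue(35) -> [35]
enqueue(20) -> [35, 20]
enqueue(27) -> [35, 20, 27]
enqueue(26) -> [35, 20, 27, 26]

Final queue: [35, 20, 27, 26]


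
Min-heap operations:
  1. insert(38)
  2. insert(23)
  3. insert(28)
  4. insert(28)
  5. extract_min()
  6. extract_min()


insert(38) -> [38]
insert(23) -> [23, 38]
insert(28) -> [23, 38, 28]
insert(28) -> [23, 28, 28, 38]
extract_min()->23, [28, 28, 38]
extract_min()->28, [28, 38]

Final heap: [28, 38]


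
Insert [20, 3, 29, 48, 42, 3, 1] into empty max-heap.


Insert 20: [20]
Insert 3: [20, 3]
Insert 29: [29, 3, 20]
Insert 48: [48, 29, 20, 3]
Insert 42: [48, 42, 20, 3, 29]
Insert 3: [48, 42, 20, 3, 29, 3]
Insert 1: [48, 42, 20, 3, 29, 3, 1]

Final heap: [48, 42, 20, 3, 29, 3, 1]


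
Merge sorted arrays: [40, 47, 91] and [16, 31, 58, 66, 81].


Take 16 from B
Take 31 from B
Take 40 from A
Take 47 from A
Take 58 from B
Take 66 from B
Take 81 from B

Merged: [16, 31, 40, 47, 58, 66, 81, 91]


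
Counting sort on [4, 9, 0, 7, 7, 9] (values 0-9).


Input: [4, 9, 0, 7, 7, 9]
Counts: [1, 0, 0, 0, 1, 0, 0, 2, 0, 2]

Sorted: [0, 4, 7, 7, 9, 9]


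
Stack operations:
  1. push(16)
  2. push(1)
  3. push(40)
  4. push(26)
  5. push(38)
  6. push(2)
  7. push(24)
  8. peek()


push(16) -> [16]
push(1) -> [16, 1]
push(40) -> [16, 1, 40]
push(26) -> [16, 1, 40, 26]
push(38) -> [16, 1, 40, 26, 38]
push(2) -> [16, 1, 40, 26, 38, 2]
push(24) -> [16, 1, 40, 26, 38, 2, 24]
peek()->24

Final stack: [16, 1, 40, 26, 38, 2, 24]


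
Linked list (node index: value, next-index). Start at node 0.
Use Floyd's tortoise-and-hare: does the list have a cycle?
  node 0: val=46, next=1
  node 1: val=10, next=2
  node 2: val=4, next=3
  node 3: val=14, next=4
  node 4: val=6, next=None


Floyd's tortoise (slow, +1) and hare (fast, +2):
  init: slow=0, fast=0
  step 1: slow=1, fast=2
  step 2: slow=2, fast=4
  step 3: fast -> None, no cycle

Cycle: no


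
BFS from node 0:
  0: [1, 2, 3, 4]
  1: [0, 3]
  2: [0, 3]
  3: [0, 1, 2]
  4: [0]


Visit 0, enqueue [1, 2, 3, 4]
Visit 1, enqueue []
Visit 2, enqueue []
Visit 3, enqueue []
Visit 4, enqueue []

BFS order: [0, 1, 2, 3, 4]


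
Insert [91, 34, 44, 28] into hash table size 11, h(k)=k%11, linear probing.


Insert 91: h=3 -> slot 3
Insert 34: h=1 -> slot 1
Insert 44: h=0 -> slot 0
Insert 28: h=6 -> slot 6

Table: [44, 34, None, 91, None, None, 28, None, None, None, None]


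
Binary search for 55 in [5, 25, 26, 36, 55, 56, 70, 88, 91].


Step 1: lo=0, hi=8, mid=4, val=55

Found at index 4


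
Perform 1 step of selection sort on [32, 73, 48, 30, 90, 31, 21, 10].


Initial: [32, 73, 48, 30, 90, 31, 21, 10]
Step 1: min=10 at 7
  Swap: [10, 73, 48, 30, 90, 31, 21, 32]

After 1 step: [10, 73, 48, 30, 90, 31, 21, 32]


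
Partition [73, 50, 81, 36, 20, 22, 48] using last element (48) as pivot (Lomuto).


Pivot: 48
  36 <= 48: swap -> [36, 50, 81, 73, 20, 22, 48]
  20 <= 48: swap -> [36, 20, 81, 73, 50, 22, 48]
  22 <= 48: swap -> [36, 20, 22, 73, 50, 81, 48]
Place pivot at 3: [36, 20, 22, 48, 50, 81, 73]

Partitioned: [36, 20, 22, 48, 50, 81, 73]


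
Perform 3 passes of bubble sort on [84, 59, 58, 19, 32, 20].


Initial: [84, 59, 58, 19, 32, 20]
Pass 1: [59, 58, 19, 32, 20, 84] (5 swaps)
Pass 2: [58, 19, 32, 20, 59, 84] (4 swaps)
Pass 3: [19, 32, 20, 58, 59, 84] (3 swaps)

After 3 passes: [19, 32, 20, 58, 59, 84]


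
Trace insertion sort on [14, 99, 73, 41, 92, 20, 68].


Initial: [14, 99, 73, 41, 92, 20, 68]
Insert 99: [14, 99, 73, 41, 92, 20, 68]
Insert 73: [14, 73, 99, 41, 92, 20, 68]
Insert 41: [14, 41, 73, 99, 92, 20, 68]
Insert 92: [14, 41, 73, 92, 99, 20, 68]
Insert 20: [14, 20, 41, 73, 92, 99, 68]
Insert 68: [14, 20, 41, 68, 73, 92, 99]

Sorted: [14, 20, 41, 68, 73, 92, 99]


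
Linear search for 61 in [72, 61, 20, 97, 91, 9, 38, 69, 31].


i=0: 72!=61
i=1: 61==61 found!

Found at 1, 2 comps


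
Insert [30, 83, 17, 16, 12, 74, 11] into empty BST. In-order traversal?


Insert 30: root
Insert 83: R from 30
Insert 17: L from 30
Insert 16: L from 30 -> L from 17
Insert 12: L from 30 -> L from 17 -> L from 16
Insert 74: R from 30 -> L from 83
Insert 11: L from 30 -> L from 17 -> L from 16 -> L from 12

In-order: [11, 12, 16, 17, 30, 74, 83]


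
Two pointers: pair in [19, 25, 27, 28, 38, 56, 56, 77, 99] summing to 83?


lo=0(19)+hi=8(99)=118
lo=0(19)+hi=7(77)=96
lo=0(19)+hi=6(56)=75
lo=1(25)+hi=6(56)=81
lo=2(27)+hi=6(56)=83

Yes: 27+56=83


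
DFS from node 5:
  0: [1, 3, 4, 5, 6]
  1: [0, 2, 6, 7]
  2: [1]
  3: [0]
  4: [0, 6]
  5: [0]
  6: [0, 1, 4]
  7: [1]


Visit 5, push [0]
Visit 0, push [6, 4, 3, 1]
Visit 1, push [7, 6, 2]
Visit 2, push []
Visit 6, push [4]
Visit 4, push []
Visit 7, push []
Visit 3, push []

DFS order: [5, 0, 1, 2, 6, 4, 7, 3]


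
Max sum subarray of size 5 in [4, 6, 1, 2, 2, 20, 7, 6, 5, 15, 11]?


[0:5]: 15
[1:6]: 31
[2:7]: 32
[3:8]: 37
[4:9]: 40
[5:10]: 53
[6:11]: 44

Max: 53 at [5:10]


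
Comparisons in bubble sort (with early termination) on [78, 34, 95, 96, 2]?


Algorithm: bubble sort (with early termination)
Input: [78, 34, 95, 96, 2]
Sorted: [2, 34, 78, 95, 96]

10


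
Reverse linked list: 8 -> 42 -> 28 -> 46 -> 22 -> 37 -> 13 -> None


Step 1: curr=8, set curr.next=prev(None) | reversed so far: 8
Step 2: curr=42, set curr.next=prev(8) | reversed so far: 42 -> 8
Step 3: curr=28, set curr.next=prev(42) | reversed so far: 28 -> 42 -> 8
Step 4: curr=46, set curr.next=prev(28) | reversed so far: 46 -> 28 -> 42 -> 8
Step 5: curr=22, set curr.next=prev(46) | reversed so far: 22 -> 46 -> 28 -> 42 -> 8
Step 6: curr=37, set curr.next=prev(22) | reversed so far: 37 -> 22 -> 46 -> 28 -> 42 -> 8
Step 7: curr=13, set curr.next=prev(37) | reversed so far: 13 -> 37 -> 22 -> 46 -> 28 -> 42 -> 8

13 -> 37 -> 22 -> 46 -> 28 -> 42 -> 8 -> None


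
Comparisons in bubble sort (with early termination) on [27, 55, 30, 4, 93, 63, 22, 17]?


Algorithm: bubble sort (with early termination)
Input: [27, 55, 30, 4, 93, 63, 22, 17]
Sorted: [4, 17, 22, 27, 30, 55, 63, 93]

28


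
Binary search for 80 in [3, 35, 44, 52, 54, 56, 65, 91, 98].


Step 1: lo=0, hi=8, mid=4, val=54
Step 2: lo=5, hi=8, mid=6, val=65
Step 3: lo=7, hi=8, mid=7, val=91

Not found


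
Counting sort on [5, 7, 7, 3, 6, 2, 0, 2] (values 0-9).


Input: [5, 7, 7, 3, 6, 2, 0, 2]
Counts: [1, 0, 2, 1, 0, 1, 1, 2, 0, 0]

Sorted: [0, 2, 2, 3, 5, 6, 7, 7]


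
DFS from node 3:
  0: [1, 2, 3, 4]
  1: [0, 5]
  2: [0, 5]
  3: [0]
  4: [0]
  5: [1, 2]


Visit 3, push [0]
Visit 0, push [4, 2, 1]
Visit 1, push [5]
Visit 5, push [2]
Visit 2, push []
Visit 4, push []

DFS order: [3, 0, 1, 5, 2, 4]


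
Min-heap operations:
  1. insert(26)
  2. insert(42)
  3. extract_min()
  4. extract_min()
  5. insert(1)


insert(26) -> [26]
insert(42) -> [26, 42]
extract_min()->26, [42]
extract_min()->42, []
insert(1) -> [1]

Final heap: [1]


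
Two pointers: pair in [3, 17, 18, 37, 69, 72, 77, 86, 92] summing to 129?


lo=0(3)+hi=8(92)=95
lo=1(17)+hi=8(92)=109
lo=2(18)+hi=8(92)=110
lo=3(37)+hi=8(92)=129

Yes: 37+92=129


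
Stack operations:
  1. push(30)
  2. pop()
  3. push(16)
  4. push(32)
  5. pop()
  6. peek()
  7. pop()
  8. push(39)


push(30) -> [30]
pop()->30, []
push(16) -> [16]
push(32) -> [16, 32]
pop()->32, [16]
peek()->16
pop()->16, []
push(39) -> [39]

Final stack: [39]


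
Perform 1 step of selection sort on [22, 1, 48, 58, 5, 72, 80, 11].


Initial: [22, 1, 48, 58, 5, 72, 80, 11]
Step 1: min=1 at 1
  Swap: [1, 22, 48, 58, 5, 72, 80, 11]

After 1 step: [1, 22, 48, 58, 5, 72, 80, 11]


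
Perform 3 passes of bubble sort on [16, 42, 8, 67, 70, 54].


Initial: [16, 42, 8, 67, 70, 54]
Pass 1: [16, 8, 42, 67, 54, 70] (2 swaps)
Pass 2: [8, 16, 42, 54, 67, 70] (2 swaps)
Pass 3: [8, 16, 42, 54, 67, 70] (0 swaps)

After 3 passes: [8, 16, 42, 54, 67, 70]


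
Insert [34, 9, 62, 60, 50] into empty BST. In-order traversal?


Insert 34: root
Insert 9: L from 34
Insert 62: R from 34
Insert 60: R from 34 -> L from 62
Insert 50: R from 34 -> L from 62 -> L from 60

In-order: [9, 34, 50, 60, 62]


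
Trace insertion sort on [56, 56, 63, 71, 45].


Initial: [56, 56, 63, 71, 45]
Insert 56: [56, 56, 63, 71, 45]
Insert 63: [56, 56, 63, 71, 45]
Insert 71: [56, 56, 63, 71, 45]
Insert 45: [45, 56, 56, 63, 71]

Sorted: [45, 56, 56, 63, 71]


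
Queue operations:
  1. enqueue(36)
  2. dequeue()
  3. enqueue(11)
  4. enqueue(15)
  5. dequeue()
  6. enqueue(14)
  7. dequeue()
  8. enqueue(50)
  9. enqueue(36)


enqueue(36) -> [36]
dequeue()->36, []
enqueue(11) -> [11]
enqueue(15) -> [11, 15]
dequeue()->11, [15]
enqueue(14) -> [15, 14]
dequeue()->15, [14]
enqueue(50) -> [14, 50]
enqueue(36) -> [14, 50, 36]

Final queue: [14, 50, 36]


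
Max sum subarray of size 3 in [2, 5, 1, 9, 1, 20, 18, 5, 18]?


[0:3]: 8
[1:4]: 15
[2:5]: 11
[3:6]: 30
[4:7]: 39
[5:8]: 43
[6:9]: 41

Max: 43 at [5:8]


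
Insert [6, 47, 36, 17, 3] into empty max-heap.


Insert 6: [6]
Insert 47: [47, 6]
Insert 36: [47, 6, 36]
Insert 17: [47, 17, 36, 6]
Insert 3: [47, 17, 36, 6, 3]

Final heap: [47, 17, 36, 6, 3]


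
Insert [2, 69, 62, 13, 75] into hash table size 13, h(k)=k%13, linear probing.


Insert 2: h=2 -> slot 2
Insert 69: h=4 -> slot 4
Insert 62: h=10 -> slot 10
Insert 13: h=0 -> slot 0
Insert 75: h=10, 1 probes -> slot 11

Table: [13, None, 2, None, 69, None, None, None, None, None, 62, 75, None]


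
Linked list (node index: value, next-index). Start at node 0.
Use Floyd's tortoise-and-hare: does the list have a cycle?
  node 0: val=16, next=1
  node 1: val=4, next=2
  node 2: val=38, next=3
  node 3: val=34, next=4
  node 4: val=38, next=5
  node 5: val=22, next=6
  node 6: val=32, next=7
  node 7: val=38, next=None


Floyd's tortoise (slow, +1) and hare (fast, +2):
  init: slow=0, fast=0
  step 1: slow=1, fast=2
  step 2: slow=2, fast=4
  step 3: slow=3, fast=6
  step 4: fast 6->7->None, no cycle

Cycle: no


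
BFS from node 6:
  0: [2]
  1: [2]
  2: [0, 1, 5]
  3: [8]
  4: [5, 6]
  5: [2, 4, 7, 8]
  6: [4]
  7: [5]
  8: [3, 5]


Visit 6, enqueue [4]
Visit 4, enqueue [5]
Visit 5, enqueue [2, 7, 8]
Visit 2, enqueue [0, 1]
Visit 7, enqueue []
Visit 8, enqueue [3]
Visit 0, enqueue []
Visit 1, enqueue []
Visit 3, enqueue []

BFS order: [6, 4, 5, 2, 7, 8, 0, 1, 3]


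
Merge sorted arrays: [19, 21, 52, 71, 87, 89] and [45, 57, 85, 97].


Take 19 from A
Take 21 from A
Take 45 from B
Take 52 from A
Take 57 from B
Take 71 from A
Take 85 from B
Take 87 from A
Take 89 from A

Merged: [19, 21, 45, 52, 57, 71, 85, 87, 89, 97]


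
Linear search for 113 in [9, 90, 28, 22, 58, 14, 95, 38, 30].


i=0: 9!=113
i=1: 90!=113
i=2: 28!=113
i=3: 22!=113
i=4: 58!=113
i=5: 14!=113
i=6: 95!=113
i=7: 38!=113
i=8: 30!=113

Not found, 9 comps


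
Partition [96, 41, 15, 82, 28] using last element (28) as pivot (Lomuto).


Pivot: 28
  15 <= 28: swap -> [15, 41, 96, 82, 28]
Place pivot at 1: [15, 28, 96, 82, 41]

Partitioned: [15, 28, 96, 82, 41]


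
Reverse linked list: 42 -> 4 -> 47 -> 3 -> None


Step 1: curr=42, set curr.next=prev(None) | reversed so far: 42
Step 2: curr=4, set curr.next=prev(42) | reversed so far: 4 -> 42
Step 3: curr=47, set curr.next=prev(4) | reversed so far: 47 -> 4 -> 42
Step 4: curr=3, set curr.next=prev(47) | reversed so far: 3 -> 47 -> 4 -> 42

3 -> 47 -> 4 -> 42 -> None


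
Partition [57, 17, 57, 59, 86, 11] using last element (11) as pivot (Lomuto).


Pivot: 11
Place pivot at 0: [11, 17, 57, 59, 86, 57]

Partitioned: [11, 17, 57, 59, 86, 57]


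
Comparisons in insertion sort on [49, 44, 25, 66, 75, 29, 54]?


Algorithm: insertion sort
Input: [49, 44, 25, 66, 75, 29, 54]
Sorted: [25, 29, 44, 49, 54, 66, 75]

13


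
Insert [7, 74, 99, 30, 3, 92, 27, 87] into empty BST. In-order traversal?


Insert 7: root
Insert 74: R from 7
Insert 99: R from 7 -> R from 74
Insert 30: R from 7 -> L from 74
Insert 3: L from 7
Insert 92: R from 7 -> R from 74 -> L from 99
Insert 27: R from 7 -> L from 74 -> L from 30
Insert 87: R from 7 -> R from 74 -> L from 99 -> L from 92

In-order: [3, 7, 27, 30, 74, 87, 92, 99]


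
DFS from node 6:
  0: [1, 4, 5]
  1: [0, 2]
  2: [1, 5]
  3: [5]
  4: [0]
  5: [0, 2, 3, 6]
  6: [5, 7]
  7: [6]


Visit 6, push [7, 5]
Visit 5, push [3, 2, 0]
Visit 0, push [4, 1]
Visit 1, push [2]
Visit 2, push []
Visit 4, push []
Visit 3, push []
Visit 7, push []

DFS order: [6, 5, 0, 1, 2, 4, 3, 7]


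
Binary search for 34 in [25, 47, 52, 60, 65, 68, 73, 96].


Step 1: lo=0, hi=7, mid=3, val=60
Step 2: lo=0, hi=2, mid=1, val=47
Step 3: lo=0, hi=0, mid=0, val=25

Not found


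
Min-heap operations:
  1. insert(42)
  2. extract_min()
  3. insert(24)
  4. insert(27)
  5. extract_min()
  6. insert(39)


insert(42) -> [42]
extract_min()->42, []
insert(24) -> [24]
insert(27) -> [24, 27]
extract_min()->24, [27]
insert(39) -> [27, 39]

Final heap: [27, 39]


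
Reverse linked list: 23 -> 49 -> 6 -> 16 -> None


Step 1: curr=23, set curr.next=prev(None) | reversed so far: 23
Step 2: curr=49, set curr.next=prev(23) | reversed so far: 49 -> 23
Step 3: curr=6, set curr.next=prev(49) | reversed so far: 6 -> 49 -> 23
Step 4: curr=16, set curr.next=prev(6) | reversed so far: 16 -> 6 -> 49 -> 23

16 -> 6 -> 49 -> 23 -> None


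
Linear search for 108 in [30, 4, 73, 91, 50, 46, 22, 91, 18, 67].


i=0: 30!=108
i=1: 4!=108
i=2: 73!=108
i=3: 91!=108
i=4: 50!=108
i=5: 46!=108
i=6: 22!=108
i=7: 91!=108
i=8: 18!=108
i=9: 67!=108

Not found, 10 comps


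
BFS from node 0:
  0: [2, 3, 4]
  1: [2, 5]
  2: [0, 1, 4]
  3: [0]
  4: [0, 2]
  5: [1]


Visit 0, enqueue [2, 3, 4]
Visit 2, enqueue [1]
Visit 3, enqueue []
Visit 4, enqueue []
Visit 1, enqueue [5]
Visit 5, enqueue []

BFS order: [0, 2, 3, 4, 1, 5]


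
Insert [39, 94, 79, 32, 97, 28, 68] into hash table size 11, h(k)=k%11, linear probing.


Insert 39: h=6 -> slot 6
Insert 94: h=6, 1 probes -> slot 7
Insert 79: h=2 -> slot 2
Insert 32: h=10 -> slot 10
Insert 97: h=9 -> slot 9
Insert 28: h=6, 2 probes -> slot 8
Insert 68: h=2, 1 probes -> slot 3

Table: [None, None, 79, 68, None, None, 39, 94, 28, 97, 32]


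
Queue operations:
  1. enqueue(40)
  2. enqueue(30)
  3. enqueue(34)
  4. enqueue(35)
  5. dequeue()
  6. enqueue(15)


enqueue(40) -> [40]
enqueue(30) -> [40, 30]
enqueue(34) -> [40, 30, 34]
enqueue(35) -> [40, 30, 34, 35]
dequeue()->40, [30, 34, 35]
enqueue(15) -> [30, 34, 35, 15]

Final queue: [30, 34, 35, 15]


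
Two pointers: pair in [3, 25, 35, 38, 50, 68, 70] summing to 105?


lo=0(3)+hi=6(70)=73
lo=1(25)+hi=6(70)=95
lo=2(35)+hi=6(70)=105

Yes: 35+70=105


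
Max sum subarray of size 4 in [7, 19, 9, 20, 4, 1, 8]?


[0:4]: 55
[1:5]: 52
[2:6]: 34
[3:7]: 33

Max: 55 at [0:4]


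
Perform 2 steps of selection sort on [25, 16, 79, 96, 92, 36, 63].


Initial: [25, 16, 79, 96, 92, 36, 63]
Step 1: min=16 at 1
  Swap: [16, 25, 79, 96, 92, 36, 63]
Step 2: min=25 at 1
  Swap: [16, 25, 79, 96, 92, 36, 63]

After 2 steps: [16, 25, 79, 96, 92, 36, 63]


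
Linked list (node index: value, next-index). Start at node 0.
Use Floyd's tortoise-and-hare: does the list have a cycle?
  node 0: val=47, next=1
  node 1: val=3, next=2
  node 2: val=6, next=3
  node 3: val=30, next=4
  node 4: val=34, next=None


Floyd's tortoise (slow, +1) and hare (fast, +2):
  init: slow=0, fast=0
  step 1: slow=1, fast=2
  step 2: slow=2, fast=4
  step 3: fast -> None, no cycle

Cycle: no


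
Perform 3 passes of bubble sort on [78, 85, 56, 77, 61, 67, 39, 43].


Initial: [78, 85, 56, 77, 61, 67, 39, 43]
Pass 1: [78, 56, 77, 61, 67, 39, 43, 85] (6 swaps)
Pass 2: [56, 77, 61, 67, 39, 43, 78, 85] (6 swaps)
Pass 3: [56, 61, 67, 39, 43, 77, 78, 85] (4 swaps)

After 3 passes: [56, 61, 67, 39, 43, 77, 78, 85]


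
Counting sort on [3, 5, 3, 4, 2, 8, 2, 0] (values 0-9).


Input: [3, 5, 3, 4, 2, 8, 2, 0]
Counts: [1, 0, 2, 2, 1, 1, 0, 0, 1, 0]

Sorted: [0, 2, 2, 3, 3, 4, 5, 8]


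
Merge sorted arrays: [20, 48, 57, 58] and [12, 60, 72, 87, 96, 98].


Take 12 from B
Take 20 from A
Take 48 from A
Take 57 from A
Take 58 from A

Merged: [12, 20, 48, 57, 58, 60, 72, 87, 96, 98]


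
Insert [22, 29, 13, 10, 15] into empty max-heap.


Insert 22: [22]
Insert 29: [29, 22]
Insert 13: [29, 22, 13]
Insert 10: [29, 22, 13, 10]
Insert 15: [29, 22, 13, 10, 15]

Final heap: [29, 22, 13, 10, 15]


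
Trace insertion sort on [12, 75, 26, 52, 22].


Initial: [12, 75, 26, 52, 22]
Insert 75: [12, 75, 26, 52, 22]
Insert 26: [12, 26, 75, 52, 22]
Insert 52: [12, 26, 52, 75, 22]
Insert 22: [12, 22, 26, 52, 75]

Sorted: [12, 22, 26, 52, 75]


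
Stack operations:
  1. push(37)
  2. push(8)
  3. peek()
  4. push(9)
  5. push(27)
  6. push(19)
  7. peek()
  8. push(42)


push(37) -> [37]
push(8) -> [37, 8]
peek()->8
push(9) -> [37, 8, 9]
push(27) -> [37, 8, 9, 27]
push(19) -> [37, 8, 9, 27, 19]
peek()->19
push(42) -> [37, 8, 9, 27, 19, 42]

Final stack: [37, 8, 9, 27, 19, 42]


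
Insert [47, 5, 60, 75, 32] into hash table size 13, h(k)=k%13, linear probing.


Insert 47: h=8 -> slot 8
Insert 5: h=5 -> slot 5
Insert 60: h=8, 1 probes -> slot 9
Insert 75: h=10 -> slot 10
Insert 32: h=6 -> slot 6

Table: [None, None, None, None, None, 5, 32, None, 47, 60, 75, None, None]


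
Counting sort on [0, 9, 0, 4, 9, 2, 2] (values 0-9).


Input: [0, 9, 0, 4, 9, 2, 2]
Counts: [2, 0, 2, 0, 1, 0, 0, 0, 0, 2]

Sorted: [0, 0, 2, 2, 4, 9, 9]


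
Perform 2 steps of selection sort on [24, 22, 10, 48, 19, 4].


Initial: [24, 22, 10, 48, 19, 4]
Step 1: min=4 at 5
  Swap: [4, 22, 10, 48, 19, 24]
Step 2: min=10 at 2
  Swap: [4, 10, 22, 48, 19, 24]

After 2 steps: [4, 10, 22, 48, 19, 24]


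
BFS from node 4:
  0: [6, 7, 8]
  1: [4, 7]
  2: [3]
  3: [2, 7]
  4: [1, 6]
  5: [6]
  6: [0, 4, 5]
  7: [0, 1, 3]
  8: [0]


Visit 4, enqueue [1, 6]
Visit 1, enqueue [7]
Visit 6, enqueue [0, 5]
Visit 7, enqueue [3]
Visit 0, enqueue [8]
Visit 5, enqueue []
Visit 3, enqueue [2]
Visit 8, enqueue []
Visit 2, enqueue []

BFS order: [4, 1, 6, 7, 0, 5, 3, 8, 2]


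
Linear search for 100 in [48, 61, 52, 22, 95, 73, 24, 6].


i=0: 48!=100
i=1: 61!=100
i=2: 52!=100
i=3: 22!=100
i=4: 95!=100
i=5: 73!=100
i=6: 24!=100
i=7: 6!=100

Not found, 8 comps


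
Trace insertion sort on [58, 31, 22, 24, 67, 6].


Initial: [58, 31, 22, 24, 67, 6]
Insert 31: [31, 58, 22, 24, 67, 6]
Insert 22: [22, 31, 58, 24, 67, 6]
Insert 24: [22, 24, 31, 58, 67, 6]
Insert 67: [22, 24, 31, 58, 67, 6]
Insert 6: [6, 22, 24, 31, 58, 67]

Sorted: [6, 22, 24, 31, 58, 67]


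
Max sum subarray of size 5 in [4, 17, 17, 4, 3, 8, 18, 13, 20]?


[0:5]: 45
[1:6]: 49
[2:7]: 50
[3:8]: 46
[4:9]: 62

Max: 62 at [4:9]


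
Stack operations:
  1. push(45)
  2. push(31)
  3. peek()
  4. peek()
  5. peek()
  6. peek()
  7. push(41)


push(45) -> [45]
push(31) -> [45, 31]
peek()->31
peek()->31
peek()->31
peek()->31
push(41) -> [45, 31, 41]

Final stack: [45, 31, 41]


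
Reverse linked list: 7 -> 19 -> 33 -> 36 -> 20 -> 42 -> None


Step 1: curr=7, set curr.next=prev(None) | reversed so far: 7
Step 2: curr=19, set curr.next=prev(7) | reversed so far: 19 -> 7
Step 3: curr=33, set curr.next=prev(19) | reversed so far: 33 -> 19 -> 7
Step 4: curr=36, set curr.next=prev(33) | reversed so far: 36 -> 33 -> 19 -> 7
Step 5: curr=20, set curr.next=prev(36) | reversed so far: 20 -> 36 -> 33 -> 19 -> 7
Step 6: curr=42, set curr.next=prev(20) | reversed so far: 42 -> 20 -> 36 -> 33 -> 19 -> 7

42 -> 20 -> 36 -> 33 -> 19 -> 7 -> None


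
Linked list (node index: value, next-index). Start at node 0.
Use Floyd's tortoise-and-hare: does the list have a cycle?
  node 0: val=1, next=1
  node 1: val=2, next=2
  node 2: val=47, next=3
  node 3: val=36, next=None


Floyd's tortoise (slow, +1) and hare (fast, +2):
  init: slow=0, fast=0
  step 1: slow=1, fast=2
  step 2: fast 2->3->None, no cycle

Cycle: no


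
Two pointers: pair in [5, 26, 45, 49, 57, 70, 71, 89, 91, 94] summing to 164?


lo=0(5)+hi=9(94)=99
lo=1(26)+hi=9(94)=120
lo=2(45)+hi=9(94)=139
lo=3(49)+hi=9(94)=143
lo=4(57)+hi=9(94)=151
lo=5(70)+hi=9(94)=164

Yes: 70+94=164


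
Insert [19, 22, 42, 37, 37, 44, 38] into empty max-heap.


Insert 19: [19]
Insert 22: [22, 19]
Insert 42: [42, 19, 22]
Insert 37: [42, 37, 22, 19]
Insert 37: [42, 37, 22, 19, 37]
Insert 44: [44, 37, 42, 19, 37, 22]
Insert 38: [44, 37, 42, 19, 37, 22, 38]

Final heap: [44, 37, 42, 19, 37, 22, 38]


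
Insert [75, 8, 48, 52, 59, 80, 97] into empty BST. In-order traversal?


Insert 75: root
Insert 8: L from 75
Insert 48: L from 75 -> R from 8
Insert 52: L from 75 -> R from 8 -> R from 48
Insert 59: L from 75 -> R from 8 -> R from 48 -> R from 52
Insert 80: R from 75
Insert 97: R from 75 -> R from 80

In-order: [8, 48, 52, 59, 75, 80, 97]


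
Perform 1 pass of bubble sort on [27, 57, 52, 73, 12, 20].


Initial: [27, 57, 52, 73, 12, 20]
Pass 1: [27, 52, 57, 12, 20, 73] (3 swaps)

After 1 pass: [27, 52, 57, 12, 20, 73]


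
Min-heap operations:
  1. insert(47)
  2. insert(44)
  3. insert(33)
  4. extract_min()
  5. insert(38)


insert(47) -> [47]
insert(44) -> [44, 47]
insert(33) -> [33, 47, 44]
extract_min()->33, [44, 47]
insert(38) -> [38, 47, 44]

Final heap: [38, 47, 44]


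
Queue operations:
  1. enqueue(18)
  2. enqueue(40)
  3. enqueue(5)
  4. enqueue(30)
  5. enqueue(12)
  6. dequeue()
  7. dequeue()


enqueue(18) -> [18]
enqueue(40) -> [18, 40]
enqueue(5) -> [18, 40, 5]
enqueue(30) -> [18, 40, 5, 30]
enqueue(12) -> [18, 40, 5, 30, 12]
dequeue()->18, [40, 5, 30, 12]
dequeue()->40, [5, 30, 12]

Final queue: [5, 30, 12]


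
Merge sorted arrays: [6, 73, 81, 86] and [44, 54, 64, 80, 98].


Take 6 from A
Take 44 from B
Take 54 from B
Take 64 from B
Take 73 from A
Take 80 from B
Take 81 from A
Take 86 from A

Merged: [6, 44, 54, 64, 73, 80, 81, 86, 98]


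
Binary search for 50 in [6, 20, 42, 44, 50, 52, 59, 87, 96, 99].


Step 1: lo=0, hi=9, mid=4, val=50

Found at index 4


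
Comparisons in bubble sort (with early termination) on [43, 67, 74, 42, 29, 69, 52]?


Algorithm: bubble sort (with early termination)
Input: [43, 67, 74, 42, 29, 69, 52]
Sorted: [29, 42, 43, 52, 67, 69, 74]

20


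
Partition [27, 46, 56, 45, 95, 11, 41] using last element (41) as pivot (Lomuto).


Pivot: 41
  27 <= 41: advance i (no swap)
  11 <= 41: swap -> [27, 11, 56, 45, 95, 46, 41]
Place pivot at 2: [27, 11, 41, 45, 95, 46, 56]

Partitioned: [27, 11, 41, 45, 95, 46, 56]


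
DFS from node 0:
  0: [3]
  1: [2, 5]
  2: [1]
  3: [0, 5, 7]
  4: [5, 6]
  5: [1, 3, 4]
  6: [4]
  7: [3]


Visit 0, push [3]
Visit 3, push [7, 5]
Visit 5, push [4, 1]
Visit 1, push [2]
Visit 2, push []
Visit 4, push [6]
Visit 6, push []
Visit 7, push []

DFS order: [0, 3, 5, 1, 2, 4, 6, 7]


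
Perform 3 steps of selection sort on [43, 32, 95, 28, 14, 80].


Initial: [43, 32, 95, 28, 14, 80]
Step 1: min=14 at 4
  Swap: [14, 32, 95, 28, 43, 80]
Step 2: min=28 at 3
  Swap: [14, 28, 95, 32, 43, 80]
Step 3: min=32 at 3
  Swap: [14, 28, 32, 95, 43, 80]

After 3 steps: [14, 28, 32, 95, 43, 80]


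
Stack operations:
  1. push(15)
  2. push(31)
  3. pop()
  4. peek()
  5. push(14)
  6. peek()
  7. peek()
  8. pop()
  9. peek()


push(15) -> [15]
push(31) -> [15, 31]
pop()->31, [15]
peek()->15
push(14) -> [15, 14]
peek()->14
peek()->14
pop()->14, [15]
peek()->15

Final stack: [15]


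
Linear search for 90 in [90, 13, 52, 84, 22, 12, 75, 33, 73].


i=0: 90==90 found!

Found at 0, 1 comps


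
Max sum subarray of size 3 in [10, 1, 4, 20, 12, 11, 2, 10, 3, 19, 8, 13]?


[0:3]: 15
[1:4]: 25
[2:5]: 36
[3:6]: 43
[4:7]: 25
[5:8]: 23
[6:9]: 15
[7:10]: 32
[8:11]: 30
[9:12]: 40

Max: 43 at [3:6]


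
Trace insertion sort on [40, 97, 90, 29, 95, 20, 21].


Initial: [40, 97, 90, 29, 95, 20, 21]
Insert 97: [40, 97, 90, 29, 95, 20, 21]
Insert 90: [40, 90, 97, 29, 95, 20, 21]
Insert 29: [29, 40, 90, 97, 95, 20, 21]
Insert 95: [29, 40, 90, 95, 97, 20, 21]
Insert 20: [20, 29, 40, 90, 95, 97, 21]
Insert 21: [20, 21, 29, 40, 90, 95, 97]

Sorted: [20, 21, 29, 40, 90, 95, 97]


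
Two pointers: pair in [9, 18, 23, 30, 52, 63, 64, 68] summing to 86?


lo=0(9)+hi=7(68)=77
lo=1(18)+hi=7(68)=86

Yes: 18+68=86


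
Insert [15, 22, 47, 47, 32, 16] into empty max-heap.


Insert 15: [15]
Insert 22: [22, 15]
Insert 47: [47, 15, 22]
Insert 47: [47, 47, 22, 15]
Insert 32: [47, 47, 22, 15, 32]
Insert 16: [47, 47, 22, 15, 32, 16]

Final heap: [47, 47, 22, 15, 32, 16]


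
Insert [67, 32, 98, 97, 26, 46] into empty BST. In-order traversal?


Insert 67: root
Insert 32: L from 67
Insert 98: R from 67
Insert 97: R from 67 -> L from 98
Insert 26: L from 67 -> L from 32
Insert 46: L from 67 -> R from 32

In-order: [26, 32, 46, 67, 97, 98]


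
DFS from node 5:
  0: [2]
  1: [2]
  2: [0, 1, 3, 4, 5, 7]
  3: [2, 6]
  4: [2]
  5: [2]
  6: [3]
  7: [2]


Visit 5, push [2]
Visit 2, push [7, 4, 3, 1, 0]
Visit 0, push []
Visit 1, push []
Visit 3, push [6]
Visit 6, push []
Visit 4, push []
Visit 7, push []

DFS order: [5, 2, 0, 1, 3, 6, 4, 7]


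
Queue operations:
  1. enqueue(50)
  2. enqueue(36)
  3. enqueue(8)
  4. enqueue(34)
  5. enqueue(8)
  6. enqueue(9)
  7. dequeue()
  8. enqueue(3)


enqueue(50) -> [50]
enqueue(36) -> [50, 36]
enqueue(8) -> [50, 36, 8]
enqueue(34) -> [50, 36, 8, 34]
enqueue(8) -> [50, 36, 8, 34, 8]
enqueue(9) -> [50, 36, 8, 34, 8, 9]
dequeue()->50, [36, 8, 34, 8, 9]
enqueue(3) -> [36, 8, 34, 8, 9, 3]

Final queue: [36, 8, 34, 8, 9, 3]


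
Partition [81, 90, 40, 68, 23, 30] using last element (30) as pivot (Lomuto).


Pivot: 30
  23 <= 30: swap -> [23, 90, 40, 68, 81, 30]
Place pivot at 1: [23, 30, 40, 68, 81, 90]

Partitioned: [23, 30, 40, 68, 81, 90]


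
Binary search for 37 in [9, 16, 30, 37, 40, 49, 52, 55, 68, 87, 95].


Step 1: lo=0, hi=10, mid=5, val=49
Step 2: lo=0, hi=4, mid=2, val=30
Step 3: lo=3, hi=4, mid=3, val=37

Found at index 3


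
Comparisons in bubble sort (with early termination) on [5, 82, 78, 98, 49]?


Algorithm: bubble sort (with early termination)
Input: [5, 82, 78, 98, 49]
Sorted: [5, 49, 78, 82, 98]

10


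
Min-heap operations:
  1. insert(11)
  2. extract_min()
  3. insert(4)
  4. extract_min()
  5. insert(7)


insert(11) -> [11]
extract_min()->11, []
insert(4) -> [4]
extract_min()->4, []
insert(7) -> [7]

Final heap: [7]


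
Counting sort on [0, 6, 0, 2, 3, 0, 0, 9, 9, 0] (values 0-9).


Input: [0, 6, 0, 2, 3, 0, 0, 9, 9, 0]
Counts: [5, 0, 1, 1, 0, 0, 1, 0, 0, 2]

Sorted: [0, 0, 0, 0, 0, 2, 3, 6, 9, 9]


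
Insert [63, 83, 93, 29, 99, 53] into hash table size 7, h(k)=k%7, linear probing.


Insert 63: h=0 -> slot 0
Insert 83: h=6 -> slot 6
Insert 93: h=2 -> slot 2
Insert 29: h=1 -> slot 1
Insert 99: h=1, 2 probes -> slot 3
Insert 53: h=4 -> slot 4

Table: [63, 29, 93, 99, 53, None, 83]


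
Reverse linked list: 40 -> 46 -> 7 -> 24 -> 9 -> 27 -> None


Step 1: curr=40, set curr.next=prev(None) | reversed so far: 40
Step 2: curr=46, set curr.next=prev(40) | reversed so far: 46 -> 40
Step 3: curr=7, set curr.next=prev(46) | reversed so far: 7 -> 46 -> 40
Step 4: curr=24, set curr.next=prev(7) | reversed so far: 24 -> 7 -> 46 -> 40
Step 5: curr=9, set curr.next=prev(24) | reversed so far: 9 -> 24 -> 7 -> 46 -> 40
Step 6: curr=27, set curr.next=prev(9) | reversed so far: 27 -> 9 -> 24 -> 7 -> 46 -> 40

27 -> 9 -> 24 -> 7 -> 46 -> 40 -> None


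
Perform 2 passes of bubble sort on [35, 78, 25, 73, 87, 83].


Initial: [35, 78, 25, 73, 87, 83]
Pass 1: [35, 25, 73, 78, 83, 87] (3 swaps)
Pass 2: [25, 35, 73, 78, 83, 87] (1 swaps)

After 2 passes: [25, 35, 73, 78, 83, 87]


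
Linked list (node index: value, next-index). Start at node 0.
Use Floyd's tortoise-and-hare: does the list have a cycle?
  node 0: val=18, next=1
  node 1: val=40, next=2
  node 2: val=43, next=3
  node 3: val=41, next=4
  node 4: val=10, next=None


Floyd's tortoise (slow, +1) and hare (fast, +2):
  init: slow=0, fast=0
  step 1: slow=1, fast=2
  step 2: slow=2, fast=4
  step 3: fast -> None, no cycle

Cycle: no


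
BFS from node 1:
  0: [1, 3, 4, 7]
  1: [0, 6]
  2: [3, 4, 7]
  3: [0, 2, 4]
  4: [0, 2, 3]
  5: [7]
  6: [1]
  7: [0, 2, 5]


Visit 1, enqueue [0, 6]
Visit 0, enqueue [3, 4, 7]
Visit 6, enqueue []
Visit 3, enqueue [2]
Visit 4, enqueue []
Visit 7, enqueue [5]
Visit 2, enqueue []
Visit 5, enqueue []

BFS order: [1, 0, 6, 3, 4, 7, 2, 5]


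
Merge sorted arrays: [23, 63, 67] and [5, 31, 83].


Take 5 from B
Take 23 from A
Take 31 from B
Take 63 from A
Take 67 from A

Merged: [5, 23, 31, 63, 67, 83]


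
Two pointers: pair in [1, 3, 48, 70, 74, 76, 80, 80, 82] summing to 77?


lo=0(1)+hi=8(82)=83
lo=0(1)+hi=7(80)=81
lo=0(1)+hi=6(80)=81
lo=0(1)+hi=5(76)=77

Yes: 1+76=77


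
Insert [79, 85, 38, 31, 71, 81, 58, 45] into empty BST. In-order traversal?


Insert 79: root
Insert 85: R from 79
Insert 38: L from 79
Insert 31: L from 79 -> L from 38
Insert 71: L from 79 -> R from 38
Insert 81: R from 79 -> L from 85
Insert 58: L from 79 -> R from 38 -> L from 71
Insert 45: L from 79 -> R from 38 -> L from 71 -> L from 58

In-order: [31, 38, 45, 58, 71, 79, 81, 85]


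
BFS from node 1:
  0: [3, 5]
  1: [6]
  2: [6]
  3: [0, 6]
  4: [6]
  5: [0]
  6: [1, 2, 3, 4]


Visit 1, enqueue [6]
Visit 6, enqueue [2, 3, 4]
Visit 2, enqueue []
Visit 3, enqueue [0]
Visit 4, enqueue []
Visit 0, enqueue [5]
Visit 5, enqueue []

BFS order: [1, 6, 2, 3, 4, 0, 5]


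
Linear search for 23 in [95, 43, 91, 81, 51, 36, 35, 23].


i=0: 95!=23
i=1: 43!=23
i=2: 91!=23
i=3: 81!=23
i=4: 51!=23
i=5: 36!=23
i=6: 35!=23
i=7: 23==23 found!

Found at 7, 8 comps


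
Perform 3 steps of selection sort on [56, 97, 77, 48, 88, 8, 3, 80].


Initial: [56, 97, 77, 48, 88, 8, 3, 80]
Step 1: min=3 at 6
  Swap: [3, 97, 77, 48, 88, 8, 56, 80]
Step 2: min=8 at 5
  Swap: [3, 8, 77, 48, 88, 97, 56, 80]
Step 3: min=48 at 3
  Swap: [3, 8, 48, 77, 88, 97, 56, 80]

After 3 steps: [3, 8, 48, 77, 88, 97, 56, 80]


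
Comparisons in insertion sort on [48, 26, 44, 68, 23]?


Algorithm: insertion sort
Input: [48, 26, 44, 68, 23]
Sorted: [23, 26, 44, 48, 68]

8


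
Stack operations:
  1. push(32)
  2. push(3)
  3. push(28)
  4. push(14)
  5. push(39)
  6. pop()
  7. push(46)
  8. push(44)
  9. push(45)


push(32) -> [32]
push(3) -> [32, 3]
push(28) -> [32, 3, 28]
push(14) -> [32, 3, 28, 14]
push(39) -> [32, 3, 28, 14, 39]
pop()->39, [32, 3, 28, 14]
push(46) -> [32, 3, 28, 14, 46]
push(44) -> [32, 3, 28, 14, 46, 44]
push(45) -> [32, 3, 28, 14, 46, 44, 45]

Final stack: [32, 3, 28, 14, 46, 44, 45]


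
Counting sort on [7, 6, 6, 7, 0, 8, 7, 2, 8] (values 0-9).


Input: [7, 6, 6, 7, 0, 8, 7, 2, 8]
Counts: [1, 0, 1, 0, 0, 0, 2, 3, 2, 0]

Sorted: [0, 2, 6, 6, 7, 7, 7, 8, 8]


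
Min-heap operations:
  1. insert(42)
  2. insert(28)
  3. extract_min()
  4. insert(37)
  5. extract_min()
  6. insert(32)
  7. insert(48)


insert(42) -> [42]
insert(28) -> [28, 42]
extract_min()->28, [42]
insert(37) -> [37, 42]
extract_min()->37, [42]
insert(32) -> [32, 42]
insert(48) -> [32, 42, 48]

Final heap: [32, 42, 48]


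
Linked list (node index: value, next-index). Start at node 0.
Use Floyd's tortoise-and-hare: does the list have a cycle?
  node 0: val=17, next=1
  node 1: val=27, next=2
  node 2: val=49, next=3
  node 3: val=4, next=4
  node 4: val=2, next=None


Floyd's tortoise (slow, +1) and hare (fast, +2):
  init: slow=0, fast=0
  step 1: slow=1, fast=2
  step 2: slow=2, fast=4
  step 3: fast -> None, no cycle

Cycle: no


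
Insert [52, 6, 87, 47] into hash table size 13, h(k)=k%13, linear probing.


Insert 52: h=0 -> slot 0
Insert 6: h=6 -> slot 6
Insert 87: h=9 -> slot 9
Insert 47: h=8 -> slot 8

Table: [52, None, None, None, None, None, 6, None, 47, 87, None, None, None]


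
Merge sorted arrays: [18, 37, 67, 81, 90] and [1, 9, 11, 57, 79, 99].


Take 1 from B
Take 9 from B
Take 11 from B
Take 18 from A
Take 37 from A
Take 57 from B
Take 67 from A
Take 79 from B
Take 81 from A
Take 90 from A

Merged: [1, 9, 11, 18, 37, 57, 67, 79, 81, 90, 99]


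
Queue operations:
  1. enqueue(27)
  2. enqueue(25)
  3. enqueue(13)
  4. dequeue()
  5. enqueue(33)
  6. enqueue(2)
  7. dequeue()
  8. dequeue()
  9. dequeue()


enqueue(27) -> [27]
enqueue(25) -> [27, 25]
enqueue(13) -> [27, 25, 13]
dequeue()->27, [25, 13]
enqueue(33) -> [25, 13, 33]
enqueue(2) -> [25, 13, 33, 2]
dequeue()->25, [13, 33, 2]
dequeue()->13, [33, 2]
dequeue()->33, [2]

Final queue: [2]


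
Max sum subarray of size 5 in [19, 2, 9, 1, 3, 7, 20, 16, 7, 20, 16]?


[0:5]: 34
[1:6]: 22
[2:7]: 40
[3:8]: 47
[4:9]: 53
[5:10]: 70
[6:11]: 79

Max: 79 at [6:11]


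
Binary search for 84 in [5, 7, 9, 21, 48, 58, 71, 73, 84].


Step 1: lo=0, hi=8, mid=4, val=48
Step 2: lo=5, hi=8, mid=6, val=71
Step 3: lo=7, hi=8, mid=7, val=73
Step 4: lo=8, hi=8, mid=8, val=84

Found at index 8


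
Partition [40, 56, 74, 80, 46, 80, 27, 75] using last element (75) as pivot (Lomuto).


Pivot: 75
  40 <= 75: advance i (no swap)
  56 <= 75: advance i (no swap)
  74 <= 75: advance i (no swap)
  46 <= 75: swap -> [40, 56, 74, 46, 80, 80, 27, 75]
  27 <= 75: swap -> [40, 56, 74, 46, 27, 80, 80, 75]
Place pivot at 5: [40, 56, 74, 46, 27, 75, 80, 80]

Partitioned: [40, 56, 74, 46, 27, 75, 80, 80]


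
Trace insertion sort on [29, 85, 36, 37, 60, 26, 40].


Initial: [29, 85, 36, 37, 60, 26, 40]
Insert 85: [29, 85, 36, 37, 60, 26, 40]
Insert 36: [29, 36, 85, 37, 60, 26, 40]
Insert 37: [29, 36, 37, 85, 60, 26, 40]
Insert 60: [29, 36, 37, 60, 85, 26, 40]
Insert 26: [26, 29, 36, 37, 60, 85, 40]
Insert 40: [26, 29, 36, 37, 40, 60, 85]

Sorted: [26, 29, 36, 37, 40, 60, 85]


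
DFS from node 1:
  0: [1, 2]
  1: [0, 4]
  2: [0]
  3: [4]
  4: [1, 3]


Visit 1, push [4, 0]
Visit 0, push [2]
Visit 2, push []
Visit 4, push [3]
Visit 3, push []

DFS order: [1, 0, 2, 4, 3]


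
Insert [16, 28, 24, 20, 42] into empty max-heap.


Insert 16: [16]
Insert 28: [28, 16]
Insert 24: [28, 16, 24]
Insert 20: [28, 20, 24, 16]
Insert 42: [42, 28, 24, 16, 20]

Final heap: [42, 28, 24, 16, 20]


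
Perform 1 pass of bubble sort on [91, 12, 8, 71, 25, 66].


Initial: [91, 12, 8, 71, 25, 66]
Pass 1: [12, 8, 71, 25, 66, 91] (5 swaps)

After 1 pass: [12, 8, 71, 25, 66, 91]


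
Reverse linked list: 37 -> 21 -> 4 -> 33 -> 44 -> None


Step 1: curr=37, set curr.next=prev(None) | reversed so far: 37
Step 2: curr=21, set curr.next=prev(37) | reversed so far: 21 -> 37
Step 3: curr=4, set curr.next=prev(21) | reversed so far: 4 -> 21 -> 37
Step 4: curr=33, set curr.next=prev(4) | reversed so far: 33 -> 4 -> 21 -> 37
Step 5: curr=44, set curr.next=prev(33) | reversed so far: 44 -> 33 -> 4 -> 21 -> 37

44 -> 33 -> 4 -> 21 -> 37 -> None


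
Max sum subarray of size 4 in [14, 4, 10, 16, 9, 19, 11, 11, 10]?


[0:4]: 44
[1:5]: 39
[2:6]: 54
[3:7]: 55
[4:8]: 50
[5:9]: 51

Max: 55 at [3:7]


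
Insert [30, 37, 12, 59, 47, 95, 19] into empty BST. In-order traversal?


Insert 30: root
Insert 37: R from 30
Insert 12: L from 30
Insert 59: R from 30 -> R from 37
Insert 47: R from 30 -> R from 37 -> L from 59
Insert 95: R from 30 -> R from 37 -> R from 59
Insert 19: L from 30 -> R from 12

In-order: [12, 19, 30, 37, 47, 59, 95]


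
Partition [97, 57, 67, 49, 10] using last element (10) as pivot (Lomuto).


Pivot: 10
Place pivot at 0: [10, 57, 67, 49, 97]

Partitioned: [10, 57, 67, 49, 97]


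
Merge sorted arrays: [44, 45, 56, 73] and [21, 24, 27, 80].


Take 21 from B
Take 24 from B
Take 27 from B
Take 44 from A
Take 45 from A
Take 56 from A
Take 73 from A

Merged: [21, 24, 27, 44, 45, 56, 73, 80]


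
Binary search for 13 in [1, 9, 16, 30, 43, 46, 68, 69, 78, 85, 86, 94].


Step 1: lo=0, hi=11, mid=5, val=46
Step 2: lo=0, hi=4, mid=2, val=16
Step 3: lo=0, hi=1, mid=0, val=1
Step 4: lo=1, hi=1, mid=1, val=9

Not found


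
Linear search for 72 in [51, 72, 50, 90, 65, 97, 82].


i=0: 51!=72
i=1: 72==72 found!

Found at 1, 2 comps


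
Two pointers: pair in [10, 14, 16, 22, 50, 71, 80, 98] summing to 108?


lo=0(10)+hi=7(98)=108

Yes: 10+98=108


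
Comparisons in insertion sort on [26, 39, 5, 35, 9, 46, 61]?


Algorithm: insertion sort
Input: [26, 39, 5, 35, 9, 46, 61]
Sorted: [5, 9, 26, 35, 39, 46, 61]

11


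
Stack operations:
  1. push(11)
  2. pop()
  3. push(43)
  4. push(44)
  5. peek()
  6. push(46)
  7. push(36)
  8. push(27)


push(11) -> [11]
pop()->11, []
push(43) -> [43]
push(44) -> [43, 44]
peek()->44
push(46) -> [43, 44, 46]
push(36) -> [43, 44, 46, 36]
push(27) -> [43, 44, 46, 36, 27]

Final stack: [43, 44, 46, 36, 27]


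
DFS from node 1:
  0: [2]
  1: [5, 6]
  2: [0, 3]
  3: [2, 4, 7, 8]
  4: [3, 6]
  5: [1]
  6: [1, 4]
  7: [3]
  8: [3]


Visit 1, push [6, 5]
Visit 5, push []
Visit 6, push [4]
Visit 4, push [3]
Visit 3, push [8, 7, 2]
Visit 2, push [0]
Visit 0, push []
Visit 7, push []
Visit 8, push []

DFS order: [1, 5, 6, 4, 3, 2, 0, 7, 8]


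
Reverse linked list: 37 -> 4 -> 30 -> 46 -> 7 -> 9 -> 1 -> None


Step 1: curr=37, set curr.next=prev(None) | reversed so far: 37
Step 2: curr=4, set curr.next=prev(37) | reversed so far: 4 -> 37
Step 3: curr=30, set curr.next=prev(4) | reversed so far: 30 -> 4 -> 37
Step 4: curr=46, set curr.next=prev(30) | reversed so far: 46 -> 30 -> 4 -> 37
Step 5: curr=7, set curr.next=prev(46) | reversed so far: 7 -> 46 -> 30 -> 4 -> 37
Step 6: curr=9, set curr.next=prev(7) | reversed so far: 9 -> 7 -> 46 -> 30 -> 4 -> 37
Step 7: curr=1, set curr.next=prev(9) | reversed so far: 1 -> 9 -> 7 -> 46 -> 30 -> 4 -> 37

1 -> 9 -> 7 -> 46 -> 30 -> 4 -> 37 -> None


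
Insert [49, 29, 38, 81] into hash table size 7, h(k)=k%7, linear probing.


Insert 49: h=0 -> slot 0
Insert 29: h=1 -> slot 1
Insert 38: h=3 -> slot 3
Insert 81: h=4 -> slot 4

Table: [49, 29, None, 38, 81, None, None]


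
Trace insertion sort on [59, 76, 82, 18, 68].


Initial: [59, 76, 82, 18, 68]
Insert 76: [59, 76, 82, 18, 68]
Insert 82: [59, 76, 82, 18, 68]
Insert 18: [18, 59, 76, 82, 68]
Insert 68: [18, 59, 68, 76, 82]

Sorted: [18, 59, 68, 76, 82]


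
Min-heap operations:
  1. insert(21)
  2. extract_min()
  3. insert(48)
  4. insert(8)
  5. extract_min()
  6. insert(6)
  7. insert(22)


insert(21) -> [21]
extract_min()->21, []
insert(48) -> [48]
insert(8) -> [8, 48]
extract_min()->8, [48]
insert(6) -> [6, 48]
insert(22) -> [6, 48, 22]

Final heap: [6, 48, 22]


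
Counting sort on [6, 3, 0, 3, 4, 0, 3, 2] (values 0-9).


Input: [6, 3, 0, 3, 4, 0, 3, 2]
Counts: [2, 0, 1, 3, 1, 0, 1, 0, 0, 0]

Sorted: [0, 0, 2, 3, 3, 3, 4, 6]


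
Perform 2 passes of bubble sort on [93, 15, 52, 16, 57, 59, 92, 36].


Initial: [93, 15, 52, 16, 57, 59, 92, 36]
Pass 1: [15, 52, 16, 57, 59, 92, 36, 93] (7 swaps)
Pass 2: [15, 16, 52, 57, 59, 36, 92, 93] (2 swaps)

After 2 passes: [15, 16, 52, 57, 59, 36, 92, 93]


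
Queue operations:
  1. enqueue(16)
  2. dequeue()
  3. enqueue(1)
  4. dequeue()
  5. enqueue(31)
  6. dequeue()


enqueue(16) -> [16]
dequeue()->16, []
enqueue(1) -> [1]
dequeue()->1, []
enqueue(31) -> [31]
dequeue()->31, []

Final queue: []


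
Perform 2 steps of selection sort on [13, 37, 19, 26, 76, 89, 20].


Initial: [13, 37, 19, 26, 76, 89, 20]
Step 1: min=13 at 0
  Swap: [13, 37, 19, 26, 76, 89, 20]
Step 2: min=19 at 2
  Swap: [13, 19, 37, 26, 76, 89, 20]

After 2 steps: [13, 19, 37, 26, 76, 89, 20]


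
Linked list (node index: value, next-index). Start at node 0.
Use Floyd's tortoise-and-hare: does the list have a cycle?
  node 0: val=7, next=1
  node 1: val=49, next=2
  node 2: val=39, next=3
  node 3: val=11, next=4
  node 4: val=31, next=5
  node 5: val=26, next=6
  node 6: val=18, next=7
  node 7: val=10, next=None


Floyd's tortoise (slow, +1) and hare (fast, +2):
  init: slow=0, fast=0
  step 1: slow=1, fast=2
  step 2: slow=2, fast=4
  step 3: slow=3, fast=6
  step 4: fast 6->7->None, no cycle

Cycle: no
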